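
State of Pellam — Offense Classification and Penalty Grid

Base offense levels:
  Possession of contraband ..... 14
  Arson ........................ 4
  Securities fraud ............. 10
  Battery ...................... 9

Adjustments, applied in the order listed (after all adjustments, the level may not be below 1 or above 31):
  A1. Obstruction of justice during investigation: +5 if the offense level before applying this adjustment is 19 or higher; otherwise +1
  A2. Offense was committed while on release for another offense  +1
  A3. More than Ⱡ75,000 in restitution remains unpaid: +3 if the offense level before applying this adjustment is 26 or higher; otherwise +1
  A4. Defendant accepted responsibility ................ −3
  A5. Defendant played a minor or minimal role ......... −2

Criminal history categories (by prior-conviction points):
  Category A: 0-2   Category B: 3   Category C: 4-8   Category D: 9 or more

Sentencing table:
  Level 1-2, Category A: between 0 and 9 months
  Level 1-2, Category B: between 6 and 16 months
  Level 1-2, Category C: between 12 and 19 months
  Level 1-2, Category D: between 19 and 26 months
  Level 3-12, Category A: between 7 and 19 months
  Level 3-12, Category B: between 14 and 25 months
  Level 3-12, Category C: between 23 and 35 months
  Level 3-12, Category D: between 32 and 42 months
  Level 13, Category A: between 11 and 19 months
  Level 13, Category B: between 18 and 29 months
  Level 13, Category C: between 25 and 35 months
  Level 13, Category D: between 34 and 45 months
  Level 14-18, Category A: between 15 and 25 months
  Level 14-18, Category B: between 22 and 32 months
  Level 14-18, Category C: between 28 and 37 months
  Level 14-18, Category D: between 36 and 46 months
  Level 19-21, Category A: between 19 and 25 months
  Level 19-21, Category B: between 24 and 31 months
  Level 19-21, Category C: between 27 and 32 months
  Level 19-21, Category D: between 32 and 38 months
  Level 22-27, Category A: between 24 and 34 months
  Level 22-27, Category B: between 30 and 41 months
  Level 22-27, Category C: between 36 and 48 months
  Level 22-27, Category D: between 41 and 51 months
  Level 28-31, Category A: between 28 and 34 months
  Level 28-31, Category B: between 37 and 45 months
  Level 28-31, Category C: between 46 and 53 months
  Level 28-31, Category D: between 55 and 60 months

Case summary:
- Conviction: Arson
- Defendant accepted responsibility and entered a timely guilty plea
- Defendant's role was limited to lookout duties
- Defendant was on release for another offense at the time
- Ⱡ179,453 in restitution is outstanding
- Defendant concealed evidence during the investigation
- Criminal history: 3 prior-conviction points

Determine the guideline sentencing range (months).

Base offense level for arson: 4.
A1 applies (level before this adjustment is 4 < 19, so +1): 4 + 1 = 5.
A2 applies: 5 + 1 = 6.
A3 applies (level before this adjustment is 6 < 26, so +1): 6 + 1 = 7.
A4 applies: 7 − 3 = 4.
A5 applies: 4 − 2 = 2.
Final offense level: 2.
Criminal history: 3 prior points → Category B (3).
Level 2 falls in the 1-2 band.
Grid: Level 1-2 × Category B = 6-16 months.

6-16 months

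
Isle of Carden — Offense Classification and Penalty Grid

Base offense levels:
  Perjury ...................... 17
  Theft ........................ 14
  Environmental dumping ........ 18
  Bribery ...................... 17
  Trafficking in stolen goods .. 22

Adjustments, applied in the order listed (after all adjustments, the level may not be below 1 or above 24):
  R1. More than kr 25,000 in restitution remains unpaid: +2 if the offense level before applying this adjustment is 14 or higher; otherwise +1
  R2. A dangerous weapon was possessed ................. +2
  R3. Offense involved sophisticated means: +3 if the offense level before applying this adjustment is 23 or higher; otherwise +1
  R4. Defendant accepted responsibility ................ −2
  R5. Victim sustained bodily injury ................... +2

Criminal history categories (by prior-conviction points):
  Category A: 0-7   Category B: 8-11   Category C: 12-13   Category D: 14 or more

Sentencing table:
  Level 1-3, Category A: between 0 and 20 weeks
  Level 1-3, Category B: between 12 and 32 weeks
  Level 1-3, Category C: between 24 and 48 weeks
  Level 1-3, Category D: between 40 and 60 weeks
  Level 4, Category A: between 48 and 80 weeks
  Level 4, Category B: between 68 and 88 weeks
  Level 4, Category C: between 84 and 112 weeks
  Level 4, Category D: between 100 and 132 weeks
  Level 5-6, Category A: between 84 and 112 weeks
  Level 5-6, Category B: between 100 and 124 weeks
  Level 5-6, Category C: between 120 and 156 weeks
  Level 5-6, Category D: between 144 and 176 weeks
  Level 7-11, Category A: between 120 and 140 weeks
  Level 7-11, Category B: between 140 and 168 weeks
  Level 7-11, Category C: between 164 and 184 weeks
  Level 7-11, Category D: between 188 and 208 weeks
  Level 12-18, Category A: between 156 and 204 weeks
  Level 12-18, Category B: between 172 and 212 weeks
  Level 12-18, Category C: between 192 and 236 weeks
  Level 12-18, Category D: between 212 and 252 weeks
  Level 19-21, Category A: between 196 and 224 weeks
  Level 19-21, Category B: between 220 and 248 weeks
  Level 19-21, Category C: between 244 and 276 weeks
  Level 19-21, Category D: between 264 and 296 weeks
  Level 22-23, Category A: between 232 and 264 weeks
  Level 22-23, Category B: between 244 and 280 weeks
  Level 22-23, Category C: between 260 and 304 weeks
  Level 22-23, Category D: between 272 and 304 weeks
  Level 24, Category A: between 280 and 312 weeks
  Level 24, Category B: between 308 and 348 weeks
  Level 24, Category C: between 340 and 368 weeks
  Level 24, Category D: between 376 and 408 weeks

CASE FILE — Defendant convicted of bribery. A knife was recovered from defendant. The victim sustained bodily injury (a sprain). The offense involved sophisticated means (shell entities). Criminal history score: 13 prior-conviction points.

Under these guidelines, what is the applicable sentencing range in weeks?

Base offense level for bribery: 17.
R1 does not apply.
R2 applies: 17 + 2 = 19.
R3 applies (level before this adjustment is 19 < 23, so +1): 19 + 1 = 20.
R5 applies: 20 + 2 = 22.
Final offense level: 22.
Criminal history: 13 prior points → Category C (12-13).
Level 22 falls in the 22-23 band.
Grid: Level 22-23 × Category C = 260-304 weeks.

260-304 weeks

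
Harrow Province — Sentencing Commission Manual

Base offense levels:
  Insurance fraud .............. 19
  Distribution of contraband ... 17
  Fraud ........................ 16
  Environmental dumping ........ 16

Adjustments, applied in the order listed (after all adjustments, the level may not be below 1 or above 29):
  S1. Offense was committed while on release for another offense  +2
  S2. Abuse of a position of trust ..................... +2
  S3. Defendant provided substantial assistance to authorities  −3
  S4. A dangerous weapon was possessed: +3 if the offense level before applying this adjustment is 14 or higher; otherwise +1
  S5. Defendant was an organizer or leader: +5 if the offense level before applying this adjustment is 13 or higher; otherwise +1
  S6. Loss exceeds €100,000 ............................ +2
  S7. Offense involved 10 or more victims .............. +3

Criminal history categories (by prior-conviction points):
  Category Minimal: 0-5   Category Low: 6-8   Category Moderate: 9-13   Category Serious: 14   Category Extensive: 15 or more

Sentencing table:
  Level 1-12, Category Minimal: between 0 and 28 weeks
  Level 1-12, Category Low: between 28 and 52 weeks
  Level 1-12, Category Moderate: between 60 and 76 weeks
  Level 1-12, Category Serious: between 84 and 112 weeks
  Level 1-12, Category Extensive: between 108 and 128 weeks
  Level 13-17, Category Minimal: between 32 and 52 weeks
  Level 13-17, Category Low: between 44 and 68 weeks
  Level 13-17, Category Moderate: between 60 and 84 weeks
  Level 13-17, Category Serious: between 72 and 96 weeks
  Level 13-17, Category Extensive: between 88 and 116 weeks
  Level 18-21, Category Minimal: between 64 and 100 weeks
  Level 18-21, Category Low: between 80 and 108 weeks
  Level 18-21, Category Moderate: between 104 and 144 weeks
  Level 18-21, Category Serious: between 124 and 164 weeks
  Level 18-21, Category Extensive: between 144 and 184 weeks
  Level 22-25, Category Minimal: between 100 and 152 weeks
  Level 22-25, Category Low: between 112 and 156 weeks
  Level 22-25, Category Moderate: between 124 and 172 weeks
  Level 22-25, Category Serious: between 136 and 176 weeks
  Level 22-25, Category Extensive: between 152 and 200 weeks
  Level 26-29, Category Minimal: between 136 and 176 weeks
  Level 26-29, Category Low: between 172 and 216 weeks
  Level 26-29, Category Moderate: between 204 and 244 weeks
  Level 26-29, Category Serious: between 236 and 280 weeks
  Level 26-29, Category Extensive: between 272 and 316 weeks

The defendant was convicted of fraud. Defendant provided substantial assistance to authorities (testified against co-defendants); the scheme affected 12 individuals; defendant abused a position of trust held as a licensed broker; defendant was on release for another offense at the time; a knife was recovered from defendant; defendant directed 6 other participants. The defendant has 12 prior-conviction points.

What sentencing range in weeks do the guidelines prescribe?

Base offense level for fraud: 16.
S1 applies: 16 + 2 = 18.
S2 applies: 18 + 2 = 20.
S3 applies: 20 − 3 = 17.
S4 applies (level before this adjustment is 17 ≥ 14, so +3): 17 + 3 = 20.
S5 applies (level before this adjustment is 20 ≥ 13, so +5): 20 + 5 = 25.
S6 does not apply.
S7 applies: 25 + 3 = 28.
Final offense level: 28.
Criminal history: 12 prior points → Category Moderate (9-13).
Level 28 falls in the 26-29 band.
Grid: Level 26-29 × Category Moderate = 204-244 weeks.

204-244 weeks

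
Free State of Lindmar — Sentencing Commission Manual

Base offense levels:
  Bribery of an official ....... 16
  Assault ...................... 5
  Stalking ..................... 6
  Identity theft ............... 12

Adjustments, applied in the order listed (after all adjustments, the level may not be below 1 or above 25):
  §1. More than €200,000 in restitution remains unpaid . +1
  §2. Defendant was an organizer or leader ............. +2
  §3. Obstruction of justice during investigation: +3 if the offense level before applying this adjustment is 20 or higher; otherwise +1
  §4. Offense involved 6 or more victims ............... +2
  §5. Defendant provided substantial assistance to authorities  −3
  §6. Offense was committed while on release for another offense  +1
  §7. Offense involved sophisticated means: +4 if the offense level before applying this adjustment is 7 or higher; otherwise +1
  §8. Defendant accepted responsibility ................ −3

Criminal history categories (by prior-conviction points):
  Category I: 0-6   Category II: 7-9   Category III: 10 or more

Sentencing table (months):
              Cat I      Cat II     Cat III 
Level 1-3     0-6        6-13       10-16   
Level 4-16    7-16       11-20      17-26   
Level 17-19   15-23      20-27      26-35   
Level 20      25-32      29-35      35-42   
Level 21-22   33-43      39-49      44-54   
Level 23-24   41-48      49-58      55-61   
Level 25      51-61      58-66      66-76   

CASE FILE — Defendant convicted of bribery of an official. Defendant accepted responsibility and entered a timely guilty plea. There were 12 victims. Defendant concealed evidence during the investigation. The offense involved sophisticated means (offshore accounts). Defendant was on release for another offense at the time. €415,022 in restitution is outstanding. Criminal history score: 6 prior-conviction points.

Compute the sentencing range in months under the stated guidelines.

Base offense level for bribery of an official: 16.
§1 applies: 16 + 1 = 17.
§2 does not apply.
§3 applies (level before this adjustment is 17 < 20, so +1): 17 + 1 = 18.
§4 applies: 18 + 2 = 20.
§6 applies: 20 + 1 = 21.
§7 applies (level before this adjustment is 21 ≥ 7, so +4): 21 + 4 = 25.
§8 applies: 25 − 3 = 22.
Final offense level: 22.
Criminal history: 6 prior points → Category I (0-6).
Level 22 falls in the 21-22 band.
Grid: Level 21-22 × Category I = 33-43 months.

33-43 months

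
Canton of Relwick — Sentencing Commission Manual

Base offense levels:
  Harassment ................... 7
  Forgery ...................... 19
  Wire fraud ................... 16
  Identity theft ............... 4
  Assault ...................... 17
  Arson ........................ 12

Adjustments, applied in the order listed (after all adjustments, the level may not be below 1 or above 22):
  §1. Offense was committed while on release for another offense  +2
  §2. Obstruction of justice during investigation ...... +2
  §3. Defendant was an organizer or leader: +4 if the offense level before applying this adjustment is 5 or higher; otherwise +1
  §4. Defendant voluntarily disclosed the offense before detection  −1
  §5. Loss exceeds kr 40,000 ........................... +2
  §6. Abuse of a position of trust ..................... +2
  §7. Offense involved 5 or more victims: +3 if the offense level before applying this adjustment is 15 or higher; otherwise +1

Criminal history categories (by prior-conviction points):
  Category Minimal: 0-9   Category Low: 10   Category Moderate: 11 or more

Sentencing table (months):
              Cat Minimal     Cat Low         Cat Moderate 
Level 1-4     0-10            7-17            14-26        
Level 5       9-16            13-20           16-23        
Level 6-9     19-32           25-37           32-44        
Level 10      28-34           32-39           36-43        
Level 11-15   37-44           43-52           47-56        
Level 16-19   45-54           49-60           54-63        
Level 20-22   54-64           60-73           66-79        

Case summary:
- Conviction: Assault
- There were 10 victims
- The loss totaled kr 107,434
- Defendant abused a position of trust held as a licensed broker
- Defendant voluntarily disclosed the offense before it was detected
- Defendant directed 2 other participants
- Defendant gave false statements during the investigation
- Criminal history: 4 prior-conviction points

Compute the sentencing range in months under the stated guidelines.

Base offense level for assault: 17.
§2 applies: 17 + 2 = 19.
§3 applies (level before this adjustment is 19 ≥ 5, so +4): 19 + 4 = 23.
§4 applies: 23 − 1 = 22.
§5 applies: 22 + 2 = 24.
§6 applies: 24 + 2 = 26.
§7 applies (level before this adjustment is 26 ≥ 15, so +3): 26 + 3 = 29.
Level 29 exceeds the maximum of 22; capped at 22.
Final offense level: 22.
Criminal history: 4 prior points → Category Minimal (0-9).
Level 22 falls in the 20-22 band.
Grid: Level 20-22 × Category Minimal = 54-64 months.

54-64 months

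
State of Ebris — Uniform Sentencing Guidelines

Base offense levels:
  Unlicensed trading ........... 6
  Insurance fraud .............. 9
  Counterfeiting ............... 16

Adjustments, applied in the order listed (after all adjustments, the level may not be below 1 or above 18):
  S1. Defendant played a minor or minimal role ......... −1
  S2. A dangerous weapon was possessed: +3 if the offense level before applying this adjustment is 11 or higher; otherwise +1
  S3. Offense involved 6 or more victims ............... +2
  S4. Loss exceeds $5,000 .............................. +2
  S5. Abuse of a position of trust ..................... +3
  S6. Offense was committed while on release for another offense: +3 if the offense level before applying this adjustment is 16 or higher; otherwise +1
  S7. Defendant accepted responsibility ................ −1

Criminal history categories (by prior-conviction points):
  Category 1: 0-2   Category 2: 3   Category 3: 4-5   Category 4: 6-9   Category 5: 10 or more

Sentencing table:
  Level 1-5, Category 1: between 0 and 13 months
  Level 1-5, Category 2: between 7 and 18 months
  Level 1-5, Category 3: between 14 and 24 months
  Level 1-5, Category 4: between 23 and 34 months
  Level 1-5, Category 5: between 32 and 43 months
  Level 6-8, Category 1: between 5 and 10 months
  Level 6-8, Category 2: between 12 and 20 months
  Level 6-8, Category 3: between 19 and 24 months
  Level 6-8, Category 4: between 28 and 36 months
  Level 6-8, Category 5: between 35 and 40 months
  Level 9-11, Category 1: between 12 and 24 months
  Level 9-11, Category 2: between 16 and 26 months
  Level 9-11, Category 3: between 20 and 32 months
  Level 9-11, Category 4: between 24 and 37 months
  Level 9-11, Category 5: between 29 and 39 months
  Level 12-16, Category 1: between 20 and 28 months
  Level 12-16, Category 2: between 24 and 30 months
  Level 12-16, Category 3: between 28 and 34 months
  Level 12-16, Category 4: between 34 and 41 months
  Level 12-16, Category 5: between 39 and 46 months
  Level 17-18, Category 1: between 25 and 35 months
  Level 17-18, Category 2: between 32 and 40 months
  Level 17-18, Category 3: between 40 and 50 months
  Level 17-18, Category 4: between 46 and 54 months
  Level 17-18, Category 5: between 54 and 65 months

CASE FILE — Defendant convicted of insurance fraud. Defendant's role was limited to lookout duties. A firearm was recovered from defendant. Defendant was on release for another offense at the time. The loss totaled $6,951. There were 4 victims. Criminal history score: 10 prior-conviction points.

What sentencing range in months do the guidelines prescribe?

Base offense level for insurance fraud: 9.
S1 applies: 9 − 1 = 8.
S2 applies (level before this adjustment is 8 < 11, so +1): 8 + 1 = 9.
S4 applies: 9 + 2 = 11.
S6 applies (level before this adjustment is 11 < 16, so +1): 11 + 1 = 12.
S7 does not apply.
Final offense level: 12.
Criminal history: 10 prior points → Category 5 (10+).
Level 12 falls in the 12-16 band.
Grid: Level 12-16 × Category 5 = 39-46 months.

39-46 months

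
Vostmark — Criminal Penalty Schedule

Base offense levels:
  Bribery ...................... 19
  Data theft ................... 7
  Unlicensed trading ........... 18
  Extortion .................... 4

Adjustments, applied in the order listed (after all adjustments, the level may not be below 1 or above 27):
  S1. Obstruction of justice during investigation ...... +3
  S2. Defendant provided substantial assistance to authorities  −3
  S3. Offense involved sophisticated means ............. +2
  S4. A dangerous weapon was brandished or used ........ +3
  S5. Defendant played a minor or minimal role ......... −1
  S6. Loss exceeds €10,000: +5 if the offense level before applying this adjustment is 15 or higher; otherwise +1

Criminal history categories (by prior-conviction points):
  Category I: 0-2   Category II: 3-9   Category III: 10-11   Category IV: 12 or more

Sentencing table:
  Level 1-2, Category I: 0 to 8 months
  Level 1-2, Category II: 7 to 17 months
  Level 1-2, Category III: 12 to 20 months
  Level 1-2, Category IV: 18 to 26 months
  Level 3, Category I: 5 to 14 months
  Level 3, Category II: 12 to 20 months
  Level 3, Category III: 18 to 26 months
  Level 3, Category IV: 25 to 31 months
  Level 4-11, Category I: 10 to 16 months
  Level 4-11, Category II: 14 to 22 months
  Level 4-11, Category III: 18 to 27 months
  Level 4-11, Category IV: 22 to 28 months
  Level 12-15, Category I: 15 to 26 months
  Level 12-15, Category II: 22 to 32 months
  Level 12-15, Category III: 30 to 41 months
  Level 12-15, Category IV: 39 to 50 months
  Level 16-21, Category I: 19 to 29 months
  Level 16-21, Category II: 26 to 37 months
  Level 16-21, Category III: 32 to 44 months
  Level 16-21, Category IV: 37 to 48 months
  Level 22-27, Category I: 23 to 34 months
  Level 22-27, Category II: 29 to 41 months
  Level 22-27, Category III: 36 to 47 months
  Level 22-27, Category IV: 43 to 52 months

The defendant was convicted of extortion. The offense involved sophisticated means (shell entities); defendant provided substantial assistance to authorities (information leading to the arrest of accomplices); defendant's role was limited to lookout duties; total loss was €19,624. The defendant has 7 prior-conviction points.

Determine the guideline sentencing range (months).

Base offense level for extortion: 4.
S2 applies: 4 − 3 = 1.
S3 applies: 1 + 2 = 3.
S4 does not apply.
S5 applies: 3 − 1 = 2.
S6 applies (level before this adjustment is 2 < 15, so +1): 2 + 1 = 3.
Final offense level: 3.
Criminal history: 7 prior points → Category II (3-9).
Level 3 falls in the 3 band.
Grid: Level 3 × Category II = 12-20 months.

12-20 months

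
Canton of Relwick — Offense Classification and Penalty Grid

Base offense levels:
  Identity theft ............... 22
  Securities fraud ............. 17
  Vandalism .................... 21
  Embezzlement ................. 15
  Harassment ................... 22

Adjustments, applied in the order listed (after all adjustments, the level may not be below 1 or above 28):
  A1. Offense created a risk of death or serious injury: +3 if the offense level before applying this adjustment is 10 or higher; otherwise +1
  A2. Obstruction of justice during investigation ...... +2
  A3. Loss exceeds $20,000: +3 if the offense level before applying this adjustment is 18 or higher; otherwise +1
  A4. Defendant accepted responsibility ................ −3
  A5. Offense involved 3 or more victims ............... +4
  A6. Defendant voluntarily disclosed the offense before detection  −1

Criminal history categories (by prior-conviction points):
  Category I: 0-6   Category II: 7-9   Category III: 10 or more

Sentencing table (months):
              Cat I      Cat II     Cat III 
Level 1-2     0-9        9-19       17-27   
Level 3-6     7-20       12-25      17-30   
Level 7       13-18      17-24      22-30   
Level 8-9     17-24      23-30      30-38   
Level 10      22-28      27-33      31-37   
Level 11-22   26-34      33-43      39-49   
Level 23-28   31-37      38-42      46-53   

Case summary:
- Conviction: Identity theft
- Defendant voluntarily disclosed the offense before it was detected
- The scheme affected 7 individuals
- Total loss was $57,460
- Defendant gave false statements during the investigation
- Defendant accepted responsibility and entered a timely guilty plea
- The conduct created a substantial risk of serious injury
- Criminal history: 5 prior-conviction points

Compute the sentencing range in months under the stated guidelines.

31-37 months

Base offense level for identity theft: 22.
A1 applies (level before this adjustment is 22 ≥ 10, so +3): 22 + 3 = 25.
A2 applies: 25 + 2 = 27.
A3 applies (level before this adjustment is 27 ≥ 18, so +3): 27 + 3 = 30.
A4 applies: 30 − 3 = 27.
A5 applies: 27 + 4 = 31.
A6 applies: 31 − 1 = 30.
Level 30 exceeds the maximum of 28; capped at 28.
Final offense level: 28.
Criminal history: 5 prior points → Category I (0-6).
Level 28 falls in the 23-28 band.
Grid: Level 23-28 × Category I = 31-37 months.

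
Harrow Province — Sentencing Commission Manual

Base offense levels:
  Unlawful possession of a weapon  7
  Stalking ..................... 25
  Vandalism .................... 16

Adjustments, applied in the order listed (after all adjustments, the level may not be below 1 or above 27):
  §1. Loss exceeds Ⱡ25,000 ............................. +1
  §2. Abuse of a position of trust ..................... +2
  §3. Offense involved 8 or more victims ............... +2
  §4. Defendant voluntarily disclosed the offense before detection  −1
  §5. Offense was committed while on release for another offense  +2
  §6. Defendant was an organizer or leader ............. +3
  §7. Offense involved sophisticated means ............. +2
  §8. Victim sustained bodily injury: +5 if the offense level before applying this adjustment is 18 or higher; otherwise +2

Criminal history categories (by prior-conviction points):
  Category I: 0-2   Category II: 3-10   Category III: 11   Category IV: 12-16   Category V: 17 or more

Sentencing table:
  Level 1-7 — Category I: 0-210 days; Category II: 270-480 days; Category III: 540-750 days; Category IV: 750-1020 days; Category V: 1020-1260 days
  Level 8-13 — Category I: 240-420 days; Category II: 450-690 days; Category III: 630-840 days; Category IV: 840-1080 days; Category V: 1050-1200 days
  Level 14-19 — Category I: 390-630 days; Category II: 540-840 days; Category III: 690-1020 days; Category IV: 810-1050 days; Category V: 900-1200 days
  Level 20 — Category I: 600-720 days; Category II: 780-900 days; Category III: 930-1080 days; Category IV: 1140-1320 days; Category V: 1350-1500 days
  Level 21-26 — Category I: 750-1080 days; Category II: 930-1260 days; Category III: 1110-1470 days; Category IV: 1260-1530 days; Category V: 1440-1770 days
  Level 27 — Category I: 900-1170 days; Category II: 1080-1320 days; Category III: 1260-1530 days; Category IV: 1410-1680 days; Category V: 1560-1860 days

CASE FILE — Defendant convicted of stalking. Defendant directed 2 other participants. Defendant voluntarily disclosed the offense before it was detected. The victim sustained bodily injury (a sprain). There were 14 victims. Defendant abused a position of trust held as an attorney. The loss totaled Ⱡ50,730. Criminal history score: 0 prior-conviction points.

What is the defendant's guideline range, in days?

Base offense level for stalking: 25.
§1 applies: 25 + 1 = 26.
§2 applies: 26 + 2 = 28.
§3 applies: 28 + 2 = 30.
§4 applies: 30 − 1 = 29.
§5 does not apply.
§6 applies: 29 + 3 = 32.
§7 does not apply.
§8 applies (level before this adjustment is 32 ≥ 18, so +5): 32 + 5 = 37.
Level 37 exceeds the maximum of 27; capped at 27.
Final offense level: 27.
Criminal history: 0 prior points → Category I (0-2).
Level 27 falls in the 27 band.
Grid: Level 27 × Category I = 900-1170 days.

900-1170 days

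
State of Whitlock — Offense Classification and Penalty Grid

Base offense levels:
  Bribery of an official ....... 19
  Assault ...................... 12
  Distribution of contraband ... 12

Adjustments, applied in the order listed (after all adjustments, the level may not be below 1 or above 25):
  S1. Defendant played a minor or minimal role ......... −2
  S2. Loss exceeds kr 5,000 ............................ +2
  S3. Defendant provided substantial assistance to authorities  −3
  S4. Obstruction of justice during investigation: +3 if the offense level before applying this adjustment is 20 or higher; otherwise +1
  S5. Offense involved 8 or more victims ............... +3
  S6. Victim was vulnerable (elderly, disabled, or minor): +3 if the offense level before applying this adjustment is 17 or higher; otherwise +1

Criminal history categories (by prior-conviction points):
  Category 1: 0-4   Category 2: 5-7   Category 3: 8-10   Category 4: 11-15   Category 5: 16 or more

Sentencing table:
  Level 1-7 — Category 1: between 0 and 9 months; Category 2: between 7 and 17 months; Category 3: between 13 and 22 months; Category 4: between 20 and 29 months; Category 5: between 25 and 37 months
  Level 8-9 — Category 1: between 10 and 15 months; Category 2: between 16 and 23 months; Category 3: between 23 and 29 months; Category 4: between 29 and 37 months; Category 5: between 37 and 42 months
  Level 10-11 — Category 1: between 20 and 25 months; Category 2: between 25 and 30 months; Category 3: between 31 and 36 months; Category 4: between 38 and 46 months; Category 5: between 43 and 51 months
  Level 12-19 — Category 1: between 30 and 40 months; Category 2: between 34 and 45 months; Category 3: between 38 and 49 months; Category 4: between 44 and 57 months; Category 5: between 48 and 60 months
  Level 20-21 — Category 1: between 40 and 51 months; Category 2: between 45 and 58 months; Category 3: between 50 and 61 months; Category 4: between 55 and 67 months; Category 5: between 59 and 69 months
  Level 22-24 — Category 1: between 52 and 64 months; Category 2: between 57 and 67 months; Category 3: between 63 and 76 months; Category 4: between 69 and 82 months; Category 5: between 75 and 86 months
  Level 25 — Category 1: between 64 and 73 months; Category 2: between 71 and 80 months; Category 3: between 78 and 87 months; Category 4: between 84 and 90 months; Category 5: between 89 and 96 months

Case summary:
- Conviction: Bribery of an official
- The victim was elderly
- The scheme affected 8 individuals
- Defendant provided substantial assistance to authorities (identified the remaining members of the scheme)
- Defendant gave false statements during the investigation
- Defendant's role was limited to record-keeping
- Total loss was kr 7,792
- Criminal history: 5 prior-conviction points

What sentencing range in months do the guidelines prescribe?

57-67 months

Base offense level for bribery of an official: 19.
S1 applies: 19 − 2 = 17.
S2 applies: 17 + 2 = 19.
S3 applies: 19 − 3 = 16.
S4 applies (level before this adjustment is 16 < 20, so +1): 16 + 1 = 17.
S5 applies: 17 + 3 = 20.
S6 applies (level before this adjustment is 20 ≥ 17, so +3): 20 + 3 = 23.
Final offense level: 23.
Criminal history: 5 prior points → Category 2 (5-7).
Level 23 falls in the 22-24 band.
Grid: Level 22-24 × Category 2 = 57-67 months.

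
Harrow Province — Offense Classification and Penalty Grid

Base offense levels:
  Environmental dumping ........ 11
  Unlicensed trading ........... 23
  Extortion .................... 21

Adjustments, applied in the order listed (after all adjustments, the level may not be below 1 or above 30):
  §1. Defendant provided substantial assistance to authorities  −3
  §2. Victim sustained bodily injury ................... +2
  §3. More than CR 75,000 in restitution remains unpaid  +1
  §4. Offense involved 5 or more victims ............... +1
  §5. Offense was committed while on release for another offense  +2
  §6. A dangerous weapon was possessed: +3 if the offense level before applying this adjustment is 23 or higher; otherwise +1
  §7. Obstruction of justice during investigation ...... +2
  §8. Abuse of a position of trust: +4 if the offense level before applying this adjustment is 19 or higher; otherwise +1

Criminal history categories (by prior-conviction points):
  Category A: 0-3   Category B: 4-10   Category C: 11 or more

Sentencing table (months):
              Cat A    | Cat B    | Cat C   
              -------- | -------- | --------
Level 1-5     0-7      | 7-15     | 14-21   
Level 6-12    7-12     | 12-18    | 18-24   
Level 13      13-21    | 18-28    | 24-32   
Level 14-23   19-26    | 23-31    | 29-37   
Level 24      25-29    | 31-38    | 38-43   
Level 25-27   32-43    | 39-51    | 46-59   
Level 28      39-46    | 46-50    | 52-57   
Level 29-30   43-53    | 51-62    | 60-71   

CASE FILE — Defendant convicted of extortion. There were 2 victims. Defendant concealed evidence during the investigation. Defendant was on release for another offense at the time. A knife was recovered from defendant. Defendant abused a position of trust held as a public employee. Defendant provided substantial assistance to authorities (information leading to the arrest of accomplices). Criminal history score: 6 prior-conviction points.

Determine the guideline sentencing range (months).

39-51 months

Base offense level for extortion: 21.
§1 applies: 21 − 3 = 18.
§5 applies: 18 + 2 = 20.
§6 applies (level before this adjustment is 20 < 23, so +1): 20 + 1 = 21.
§7 applies: 21 + 2 = 23.
§8 applies (level before this adjustment is 23 ≥ 19, so +4): 23 + 4 = 27.
Final offense level: 27.
Criminal history: 6 prior points → Category B (4-10).
Level 27 falls in the 25-27 band.
Grid: Level 25-27 × Category B = 39-51 months.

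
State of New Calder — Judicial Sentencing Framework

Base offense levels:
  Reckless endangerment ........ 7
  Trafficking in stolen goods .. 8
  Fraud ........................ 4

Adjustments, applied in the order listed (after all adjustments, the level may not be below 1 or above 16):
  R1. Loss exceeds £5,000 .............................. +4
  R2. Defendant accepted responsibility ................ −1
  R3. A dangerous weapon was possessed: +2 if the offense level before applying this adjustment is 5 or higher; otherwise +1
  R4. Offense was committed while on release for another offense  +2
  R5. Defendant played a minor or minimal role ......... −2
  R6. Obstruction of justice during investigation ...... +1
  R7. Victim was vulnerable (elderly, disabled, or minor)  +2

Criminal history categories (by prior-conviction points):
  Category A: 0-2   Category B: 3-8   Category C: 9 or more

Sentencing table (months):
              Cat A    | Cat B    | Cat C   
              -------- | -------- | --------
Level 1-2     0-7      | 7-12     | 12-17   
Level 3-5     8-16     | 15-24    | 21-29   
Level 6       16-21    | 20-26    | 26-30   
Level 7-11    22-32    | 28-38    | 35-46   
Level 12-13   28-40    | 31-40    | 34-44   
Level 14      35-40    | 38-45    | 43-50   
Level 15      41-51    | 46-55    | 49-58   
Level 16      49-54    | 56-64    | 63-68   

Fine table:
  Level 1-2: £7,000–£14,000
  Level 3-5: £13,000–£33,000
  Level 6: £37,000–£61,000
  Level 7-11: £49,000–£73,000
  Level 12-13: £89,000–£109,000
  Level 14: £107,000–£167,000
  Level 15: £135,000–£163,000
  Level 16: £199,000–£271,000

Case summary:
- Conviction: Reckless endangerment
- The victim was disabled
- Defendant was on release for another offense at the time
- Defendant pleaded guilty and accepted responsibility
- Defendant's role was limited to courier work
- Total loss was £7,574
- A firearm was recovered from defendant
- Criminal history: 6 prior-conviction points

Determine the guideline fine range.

Base offense level for reckless endangerment: 7.
R1 applies: 7 + 4 = 11.
R2 applies: 11 − 1 = 10.
R3 applies (level before this adjustment is 10 ≥ 5, so +2): 10 + 2 = 12.
R4 applies: 12 + 2 = 14.
R5 applies: 14 − 2 = 12.
R6 does not apply.
R7 applies: 12 + 2 = 14.
Final offense level: 14.
Level 14 falls in the 14 band.
Fine table: Level 14 → £107,000–£167,000.

£107,000–£167,000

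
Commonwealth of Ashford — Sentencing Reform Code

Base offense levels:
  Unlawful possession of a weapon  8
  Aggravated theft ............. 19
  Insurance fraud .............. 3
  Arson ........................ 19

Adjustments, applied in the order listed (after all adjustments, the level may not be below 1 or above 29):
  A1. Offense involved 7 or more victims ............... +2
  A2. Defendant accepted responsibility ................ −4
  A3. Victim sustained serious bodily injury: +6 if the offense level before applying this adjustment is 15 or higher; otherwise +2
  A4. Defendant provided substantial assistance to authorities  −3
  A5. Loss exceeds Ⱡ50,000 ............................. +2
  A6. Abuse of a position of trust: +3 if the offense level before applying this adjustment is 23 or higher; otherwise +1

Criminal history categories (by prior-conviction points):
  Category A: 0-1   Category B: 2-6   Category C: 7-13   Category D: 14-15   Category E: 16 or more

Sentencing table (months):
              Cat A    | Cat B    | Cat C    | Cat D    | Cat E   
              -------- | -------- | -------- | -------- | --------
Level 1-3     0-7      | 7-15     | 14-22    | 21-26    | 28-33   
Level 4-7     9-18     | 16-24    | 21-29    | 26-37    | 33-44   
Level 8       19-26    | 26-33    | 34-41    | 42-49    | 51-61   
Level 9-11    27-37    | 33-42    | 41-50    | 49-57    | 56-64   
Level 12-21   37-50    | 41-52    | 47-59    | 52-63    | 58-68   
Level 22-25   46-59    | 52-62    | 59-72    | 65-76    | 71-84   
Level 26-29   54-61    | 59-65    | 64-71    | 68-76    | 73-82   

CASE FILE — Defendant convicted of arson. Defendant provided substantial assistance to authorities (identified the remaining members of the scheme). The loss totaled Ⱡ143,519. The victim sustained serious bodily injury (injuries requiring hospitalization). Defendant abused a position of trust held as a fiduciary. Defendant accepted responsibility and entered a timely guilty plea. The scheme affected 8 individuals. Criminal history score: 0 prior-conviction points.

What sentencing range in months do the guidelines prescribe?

Base offense level for arson: 19.
A1 applies: 19 + 2 = 21.
A2 applies: 21 − 4 = 17.
A3 applies (level before this adjustment is 17 ≥ 15, so +6): 17 + 6 = 23.
A4 applies: 23 − 3 = 20.
A5 applies: 20 + 2 = 22.
A6 applies (level before this adjustment is 22 < 23, so +1): 22 + 1 = 23.
Final offense level: 23.
Criminal history: 0 prior points → Category A (0-1).
Level 23 falls in the 22-25 band.
Grid: Level 22-25 × Category A = 46-59 months.

46-59 months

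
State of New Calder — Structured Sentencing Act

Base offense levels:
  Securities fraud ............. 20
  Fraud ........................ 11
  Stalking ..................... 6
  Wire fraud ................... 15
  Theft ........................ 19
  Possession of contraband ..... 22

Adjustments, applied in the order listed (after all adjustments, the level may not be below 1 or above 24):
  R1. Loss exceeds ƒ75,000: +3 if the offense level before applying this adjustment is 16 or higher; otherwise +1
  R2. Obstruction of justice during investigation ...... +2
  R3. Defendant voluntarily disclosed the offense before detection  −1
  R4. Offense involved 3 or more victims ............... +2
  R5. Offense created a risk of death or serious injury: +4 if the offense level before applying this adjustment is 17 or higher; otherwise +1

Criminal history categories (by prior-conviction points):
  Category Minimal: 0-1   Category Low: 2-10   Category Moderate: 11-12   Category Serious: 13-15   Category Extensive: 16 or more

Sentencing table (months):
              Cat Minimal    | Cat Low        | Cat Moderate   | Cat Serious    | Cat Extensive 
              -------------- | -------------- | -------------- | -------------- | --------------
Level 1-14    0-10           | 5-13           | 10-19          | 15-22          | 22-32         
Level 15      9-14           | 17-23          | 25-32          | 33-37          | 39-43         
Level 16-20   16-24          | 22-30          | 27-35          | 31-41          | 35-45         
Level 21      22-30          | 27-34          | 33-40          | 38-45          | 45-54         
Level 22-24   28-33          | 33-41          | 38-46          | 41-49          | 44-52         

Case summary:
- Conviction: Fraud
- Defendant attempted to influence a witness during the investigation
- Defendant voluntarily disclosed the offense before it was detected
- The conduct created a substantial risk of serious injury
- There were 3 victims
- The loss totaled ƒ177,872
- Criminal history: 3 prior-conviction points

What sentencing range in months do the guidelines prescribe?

Base offense level for fraud: 11.
R1 applies (level before this adjustment is 11 < 16, so +1): 11 + 1 = 12.
R2 applies: 12 + 2 = 14.
R3 applies: 14 − 1 = 13.
R4 applies: 13 + 2 = 15.
R5 applies (level before this adjustment is 15 < 17, so +1): 15 + 1 = 16.
Final offense level: 16.
Criminal history: 3 prior points → Category Low (2-10).
Level 16 falls in the 16-20 band.
Grid: Level 16-20 × Category Low = 22-30 months.

22-30 months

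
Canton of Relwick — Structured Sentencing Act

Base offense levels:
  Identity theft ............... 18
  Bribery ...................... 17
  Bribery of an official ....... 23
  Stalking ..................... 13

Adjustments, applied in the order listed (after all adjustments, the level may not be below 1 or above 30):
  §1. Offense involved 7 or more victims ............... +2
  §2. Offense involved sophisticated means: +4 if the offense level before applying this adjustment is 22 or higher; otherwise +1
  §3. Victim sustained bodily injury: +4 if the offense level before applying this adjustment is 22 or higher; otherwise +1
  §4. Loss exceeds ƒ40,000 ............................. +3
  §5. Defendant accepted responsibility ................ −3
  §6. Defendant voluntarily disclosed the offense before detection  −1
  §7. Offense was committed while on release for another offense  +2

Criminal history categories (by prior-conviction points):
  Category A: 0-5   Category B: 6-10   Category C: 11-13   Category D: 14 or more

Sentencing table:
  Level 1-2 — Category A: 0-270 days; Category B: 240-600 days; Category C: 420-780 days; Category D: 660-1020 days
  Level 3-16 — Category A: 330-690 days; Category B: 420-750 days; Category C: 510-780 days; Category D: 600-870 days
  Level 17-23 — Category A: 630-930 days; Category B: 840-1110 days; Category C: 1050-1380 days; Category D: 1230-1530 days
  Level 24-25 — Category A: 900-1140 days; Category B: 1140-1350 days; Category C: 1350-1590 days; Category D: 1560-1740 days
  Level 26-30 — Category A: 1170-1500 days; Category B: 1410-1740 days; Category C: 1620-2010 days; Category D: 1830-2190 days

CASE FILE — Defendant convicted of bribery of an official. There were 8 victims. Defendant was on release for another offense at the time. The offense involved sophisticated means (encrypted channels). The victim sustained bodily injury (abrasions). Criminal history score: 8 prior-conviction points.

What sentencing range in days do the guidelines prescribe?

1410-1740 days

Base offense level for bribery of an official: 23.
§1 applies: 23 + 2 = 25.
§2 applies (level before this adjustment is 25 ≥ 22, so +4): 25 + 4 = 29.
§3 applies (level before this adjustment is 29 ≥ 22, so +4): 29 + 4 = 33.
§4 does not apply.
§5 does not apply.
§6 does not apply.
§7 applies: 33 + 2 = 35.
Level 35 exceeds the maximum of 30; capped at 30.
Final offense level: 30.
Criminal history: 8 prior points → Category B (6-10).
Level 30 falls in the 26-30 band.
Grid: Level 26-30 × Category B = 1410-1740 days.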